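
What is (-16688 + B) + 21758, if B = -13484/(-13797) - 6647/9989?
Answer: 99825917761/19688319 ≈ 5070.3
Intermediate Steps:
B = 6140431/19688319 (B = -13484*(-1/13797) - 6647*1/9989 = 13484/13797 - 6647/9989 = 6140431/19688319 ≈ 0.31188)
(-16688 + B) + 21758 = (-16688 + 6140431/19688319) + 21758 = -328552527041/19688319 + 21758 = 99825917761/19688319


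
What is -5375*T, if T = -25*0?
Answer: 0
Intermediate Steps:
T = 0
-5375*T = -5375*0 = 0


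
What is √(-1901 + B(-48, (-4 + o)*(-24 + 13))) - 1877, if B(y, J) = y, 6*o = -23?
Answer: -1877 + I*√1949 ≈ -1877.0 + 44.147*I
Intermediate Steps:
o = -23/6 (o = (⅙)*(-23) = -23/6 ≈ -3.8333)
√(-1901 + B(-48, (-4 + o)*(-24 + 13))) - 1877 = √(-1901 - 48) - 1877 = √(-1949) - 1877 = I*√1949 - 1877 = -1877 + I*√1949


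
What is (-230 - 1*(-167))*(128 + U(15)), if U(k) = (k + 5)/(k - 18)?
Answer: -7644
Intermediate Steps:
U(k) = (5 + k)/(-18 + k)
(-230 - 1*(-167))*(128 + U(15)) = (-230 - 1*(-167))*(128 + (5 + 15)/(-18 + 15)) = (-230 + 167)*(128 + 20/(-3)) = -63*(128 - ⅓*20) = -63*(128 - 20/3) = -63*364/3 = -7644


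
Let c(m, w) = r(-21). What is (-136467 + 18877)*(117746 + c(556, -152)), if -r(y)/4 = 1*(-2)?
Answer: -13846692860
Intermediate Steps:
r(y) = 8 (r(y) = -4*(-2) = 8)
c(m, w) = 8
(-136467 + 18877)*(117746 + c(556, -152)) = (-136467 + 18877)*(117746 + 8) = -117590*117754 = -13846692860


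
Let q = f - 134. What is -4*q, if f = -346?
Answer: 1920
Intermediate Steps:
q = -480 (q = -346 - 134 = -480)
-4*q = -4*(-480) = 1920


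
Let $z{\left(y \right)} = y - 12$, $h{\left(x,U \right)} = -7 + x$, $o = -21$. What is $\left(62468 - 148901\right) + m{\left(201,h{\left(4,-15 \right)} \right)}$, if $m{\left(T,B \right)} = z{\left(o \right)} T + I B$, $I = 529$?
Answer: $-94653$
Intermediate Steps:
$z{\left(y \right)} = -12 + y$
$m{\left(T,B \right)} = - 33 T + 529 B$ ($m{\left(T,B \right)} = \left(-12 - 21\right) T + 529 B = - 33 T + 529 B$)
$\left(62468 - 148901\right) + m{\left(201,h{\left(4,-15 \right)} \right)} = \left(62468 - 148901\right) + \left(\left(-33\right) 201 + 529 \left(-7 + 4\right)\right) = -86433 + \left(-6633 + 529 \left(-3\right)\right) = -86433 - 8220 = -94653$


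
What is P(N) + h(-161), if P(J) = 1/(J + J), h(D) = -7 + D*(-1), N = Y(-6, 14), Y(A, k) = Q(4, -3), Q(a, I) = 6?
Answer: 1849/12 ≈ 154.08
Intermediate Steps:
Y(A, k) = 6
N = 6
h(D) = -7 - D
P(J) = 1/(2*J)
P(N) + h(-161) = (½)/6 + (-7 - 1*(-161)) = (½)*(⅙) + (-7 + 161) = 1/12 + 154 = 1849/12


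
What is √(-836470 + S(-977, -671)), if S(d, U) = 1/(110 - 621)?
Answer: I*√218419883381/511 ≈ 914.59*I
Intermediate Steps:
S(d, U) = -1/511 (S(d, U) = 1/(-511) = -1/511)
√(-836470 + S(-977, -671)) = √(-836470 - 1/511) = √(-427436171/511) = I*√218419883381/511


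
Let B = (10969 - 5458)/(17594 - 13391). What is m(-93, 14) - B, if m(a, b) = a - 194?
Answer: -403924/1401 ≈ -288.31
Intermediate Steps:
m(a, b) = -194 + a
B = 1837/1401 (B = 5511/4203 = 5511*(1/4203) = 1837/1401 ≈ 1.3112)
m(-93, 14) - B = (-194 - 93) - 1*1837/1401 = -287 - 1837/1401 = -403924/1401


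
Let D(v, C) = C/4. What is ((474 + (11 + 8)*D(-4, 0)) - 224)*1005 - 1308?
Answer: 249942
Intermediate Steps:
D(v, C) = C/4 (D(v, C) = C*(1/4) = C/4)
((474 + (11 + 8)*D(-4, 0)) - 224)*1005 - 1308 = ((474 + (11 + 8)*((1/4)*0)) - 224)*1005 - 1308 = ((474 + 19*0) - 224)*1005 - 1308 = ((474 + 0) - 224)*1005 - 1308 = (474 - 224)*1005 - 1308 = 250*1005 - 1308 = 251250 - 1308 = 249942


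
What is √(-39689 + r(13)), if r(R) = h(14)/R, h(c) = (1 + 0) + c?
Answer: I*√6707246/13 ≈ 199.22*I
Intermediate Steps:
h(c) = 1 + c
r(R) = 15/R (r(R) = (1 + 14)/R = 15/R)
√(-39689 + r(13)) = √(-39689 + 15/13) = √(-515942/13) = I*√6707246/13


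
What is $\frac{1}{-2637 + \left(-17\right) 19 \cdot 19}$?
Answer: $- \frac{1}{8774} \approx -0.00011397$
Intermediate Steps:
$\frac{1}{-2637 + \left(-17\right) 19 \cdot 19} = \frac{1}{-2637 - 6137} = \frac{1}{-8774} = - \frac{1}{8774}$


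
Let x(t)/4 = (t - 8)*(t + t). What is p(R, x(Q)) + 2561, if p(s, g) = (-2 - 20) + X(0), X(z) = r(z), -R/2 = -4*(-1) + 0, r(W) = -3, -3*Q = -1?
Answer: 2536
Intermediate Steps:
Q = ⅓ (Q = -⅓*(-1) = ⅓ ≈ 0.33333)
R = -8 (R = -2*(-4*(-1) + 0) = -2*(4 + 0) = -2*4 = -8)
X(z) = -3
x(t) = 8*t*(-8 + t) (x(t) = 4*((t - 8)*(t + t)) = 4*((-8 + t)*(2*t)) = 4*(2*t*(-8 + t)) = 8*t*(-8 + t))
p(s, g) = -25 (p(s, g) = (-2 - 20) - 3 = -22 - 3 = -25)
p(R, x(Q)) + 2561 = -25 + 2561 = 2536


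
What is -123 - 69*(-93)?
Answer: 6294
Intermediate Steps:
-123 - 69*(-93) = -123 + 6417 = 6294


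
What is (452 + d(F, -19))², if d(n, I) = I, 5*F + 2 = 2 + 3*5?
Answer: 187489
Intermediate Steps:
F = 3 (F = -⅖ + (2 + 3*5)/5 = -⅖ + (2 + 15)/5 = -⅖ + (⅕)*17 = -⅖ + 17/5 = 3)
(452 + d(F, -19))² = (452 - 19)² = 433² = 187489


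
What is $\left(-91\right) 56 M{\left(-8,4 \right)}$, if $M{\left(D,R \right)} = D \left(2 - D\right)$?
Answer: $407680$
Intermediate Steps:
$\left(-91\right) 56 M{\left(-8,4 \right)} = \left(-91\right) 56 \left(- 8 \left(2 - -8\right)\right) = - 5096 \left(- 8 \left(2 + 8\right)\right) = - 5096 \left(\left(-8\right) 10\right) = \left(-5096\right) \left(-80\right) = 407680$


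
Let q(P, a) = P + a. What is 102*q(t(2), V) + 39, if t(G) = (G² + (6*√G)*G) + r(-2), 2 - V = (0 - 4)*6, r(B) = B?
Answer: 2895 + 1224*√2 ≈ 4626.0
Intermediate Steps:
V = 26 (V = 2 - (0 - 4)*6 = 2 - (-4)*6 = 2 - 1*(-24) = 2 + 24 = 26)
t(G) = -2 + G² + 6*G^(3/2) (t(G) = (G² + (6*√G)*G) - 2 = (G² + 6*G^(3/2)) - 2 = -2 + G² + 6*G^(3/2))
102*q(t(2), V) + 39 = 102*((-2 + 2² + 6*2^(3/2)) + 26) + 39 = 102*((-2 + 4 + 6*(2*√2)) + 26) + 39 = 102*((-2 + 4 + 12*√2) + 26) + 39 = 102*((2 + 12*√2) + 26) + 39 = 102*(28 + 12*√2) + 39 = (2856 + 1224*√2) + 39 = 2895 + 1224*√2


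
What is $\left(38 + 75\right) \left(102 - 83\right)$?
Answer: $2147$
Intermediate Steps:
$\left(38 + 75\right) \left(102 - 83\right) = 113 \cdot 19 = 2147$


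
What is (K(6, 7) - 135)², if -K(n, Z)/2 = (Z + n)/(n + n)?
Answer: 677329/36 ≈ 18815.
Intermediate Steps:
K(n, Z) = -(Z + n)/n (K(n, Z) = -2*(Z + n)/(n + n) = -2*(Z + n)/(2*n) = -2*(Z + n)*1/(2*n) = -(Z + n)/n)
(K(6, 7) - 135)² = ((-1*7 - 1*6)/6 - 135)² = ((-7 - 6)/6 - 135)² = ((⅙)*(-13) - 135)² = (-13/6 - 135)² = (-823/6)² = 677329/36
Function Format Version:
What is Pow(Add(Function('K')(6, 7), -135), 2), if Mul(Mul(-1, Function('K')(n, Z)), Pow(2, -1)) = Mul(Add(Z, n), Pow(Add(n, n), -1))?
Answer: Rational(677329, 36) ≈ 18815.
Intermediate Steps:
Function('K')(n, Z) = Mul(-1, Pow(n, -1), Add(Z, n)) (Function('K')(n, Z) = Mul(-2, Mul(Add(Z, n), Pow(Add(n, n), -1))) = Mul(-2, Mul(Add(Z, n), Pow(Mul(2, n), -1))) = Mul(-2, Mul(Add(Z, n), Mul(Rational(1, 2), Pow(n, -1)))) = Mul(-2, Mul(Rational(1, 2), Pow(n, -1), Add(Z, n))) = Mul(-1, Pow(n, -1), Add(Z, n)))
Pow(Add(Function('K')(6, 7), -135), 2) = Pow(Add(Mul(Pow(6, -1), Add(Mul(-1, 7), Mul(-1, 6))), -135), 2) = Pow(Add(Mul(Rational(1, 6), Add(-7, -6)), -135), 2) = Pow(Add(Mul(Rational(1, 6), -13), -135), 2) = Pow(Add(Rational(-13, 6), -135), 2) = Pow(Rational(-823, 6), 2) = Rational(677329, 36)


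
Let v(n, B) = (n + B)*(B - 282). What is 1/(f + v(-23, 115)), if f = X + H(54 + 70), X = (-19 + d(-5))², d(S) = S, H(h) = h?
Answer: -1/14664 ≈ -6.8194e-5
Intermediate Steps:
v(n, B) = (-282 + B)*(B + n) (v(n, B) = (B + n)*(-282 + B) = (-282 + B)*(B + n))
X = 576 (X = (-19 - 5)² = (-24)² = 576)
f = 700 (f = 576 + (54 + 70) = 576 + 124 = 700)
1/(f + v(-23, 115)) = 1/(700 + (115² - 282*115 - 282*(-23) + 115*(-23))) = 1/(700 + (13225 - 32430 + 6486 - 2645)) = 1/(700 - 15364) = 1/(-14664) = -1/14664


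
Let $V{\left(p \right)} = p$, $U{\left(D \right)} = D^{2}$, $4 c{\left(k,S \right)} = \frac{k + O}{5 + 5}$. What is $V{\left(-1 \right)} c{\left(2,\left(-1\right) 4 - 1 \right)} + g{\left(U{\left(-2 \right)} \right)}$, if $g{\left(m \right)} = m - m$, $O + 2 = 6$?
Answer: $- \frac{3}{20} \approx -0.15$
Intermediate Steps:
$O = 4$ ($O = -2 + 6 = 4$)
$c{\left(k,S \right)} = \frac{1}{10} + \frac{k}{40}$ ($c{\left(k,S \right)} = \frac{\left(k + 4\right) \frac{1}{5 + 5}}{4} = \frac{\left(4 + k\right) \frac{1}{10}}{4} = \frac{\frac{2}{5} + \frac{k}{10}}{4} = \frac{1}{10} + \frac{k}{40}$)
$g{\left(m \right)} = 0$
$V{\left(-1 \right)} c{\left(2,\left(-1\right) 4 - 1 \right)} + g{\left(U{\left(-2 \right)} \right)} = - (\frac{1}{10} + \frac{1}{40} \cdot 2) + 0 = - (\frac{1}{10} + \frac{1}{20}) + 0 = \left(-1\right) \frac{3}{20} + 0 = - \frac{3}{20} + 0 = - \frac{3}{20}$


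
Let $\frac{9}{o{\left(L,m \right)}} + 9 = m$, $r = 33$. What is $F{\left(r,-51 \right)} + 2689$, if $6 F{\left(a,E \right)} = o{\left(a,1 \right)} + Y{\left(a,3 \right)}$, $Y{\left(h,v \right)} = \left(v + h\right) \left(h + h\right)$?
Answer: $\frac{49357}{16} \approx 3084.8$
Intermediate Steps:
$o{\left(L,m \right)} = \frac{9}{-9 + m}$
$Y{\left(h,v \right)} = 2 h \left(h + v\right)$ ($Y{\left(h,v \right)} = \left(h + v\right) 2 h = 2 h \left(h + v\right)$)
$F{\left(a,E \right)} = - \frac{3}{16} + \frac{a \left(3 + a\right)}{3}$ ($F{\left(a,E \right)} = \frac{\frac{9}{-9 + 1} + 2 a \left(a + 3\right)}{6} = \frac{\frac{9}{-8} + 2 a \left(3 + a\right)}{6} = \frac{9 \left(- \frac{1}{8}\right) + 2 a \left(3 + a\right)}{6} = \frac{- \frac{9}{8} + 2 a \left(3 + a\right)}{6} = - \frac{3}{16} + \frac{a \left(3 + a\right)}{3}$)
$F{\left(r,-51 \right)} + 2689 = \left(- \frac{3}{16} + \frac{1}{3} \cdot 33 \left(3 + 33\right)\right) + 2689 = \left(- \frac{3}{16} + \frac{1}{3} \cdot 33 \cdot 36\right) + 2689 = \left(- \frac{3}{16} + 396\right) + 2689 = \frac{6333}{16} + 2689 = \frac{49357}{16}$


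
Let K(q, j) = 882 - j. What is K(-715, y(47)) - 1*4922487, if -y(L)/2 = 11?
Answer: -4921583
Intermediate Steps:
y(L) = -22 (y(L) = -2*11 = -22)
K(-715, y(47)) - 1*4922487 = (882 - 1*(-22)) - 1*4922487 = (882 + 22) - 4922487 = 904 - 4922487 = -4921583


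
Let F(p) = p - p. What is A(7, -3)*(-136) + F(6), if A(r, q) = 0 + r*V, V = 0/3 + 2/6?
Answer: -952/3 ≈ -317.33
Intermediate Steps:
F(p) = 0
V = ⅓ (V = 0*(⅓) + 2*(⅙) = 0 + ⅓ = ⅓ ≈ 0.33333)
A(r, q) = r/3 (A(r, q) = 0 + r*(⅓) = 0 + r/3 = r/3)
A(7, -3)*(-136) + F(6) = ((⅓)*7)*(-136) + 0 = (7/3)*(-136) + 0 = -952/3 + 0 = -952/3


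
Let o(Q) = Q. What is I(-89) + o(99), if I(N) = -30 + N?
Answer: -20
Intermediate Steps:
I(-89) + o(99) = (-30 - 89) + 99 = -119 + 99 = -20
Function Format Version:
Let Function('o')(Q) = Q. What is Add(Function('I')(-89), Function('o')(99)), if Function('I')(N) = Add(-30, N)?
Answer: -20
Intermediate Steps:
Add(Function('I')(-89), Function('o')(99)) = Add(Add(-30, -89), 99) = Add(-119, 99) = -20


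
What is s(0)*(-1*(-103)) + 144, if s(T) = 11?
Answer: 1277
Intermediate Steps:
s(0)*(-1*(-103)) + 144 = 11*(-1*(-103)) + 144 = 11*103 + 144 = 1133 + 144 = 1277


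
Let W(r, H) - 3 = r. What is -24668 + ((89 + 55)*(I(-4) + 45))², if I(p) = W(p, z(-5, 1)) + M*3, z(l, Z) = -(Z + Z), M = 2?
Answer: 51815332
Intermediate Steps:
z(l, Z) = -2*Z
W(r, H) = 3 + r
I(p) = 9 + p (I(p) = (3 + p) + 2*3 = (3 + p) + 6 = 9 + p)
-24668 + ((89 + 55)*(I(-4) + 45))² = -24668 + ((89 + 55)*((9 - 4) + 45))² = -24668 + (144*(5 + 45))² = -24668 + (144*50)² = -24668 + 7200² = -24668 + 51840000 = 51815332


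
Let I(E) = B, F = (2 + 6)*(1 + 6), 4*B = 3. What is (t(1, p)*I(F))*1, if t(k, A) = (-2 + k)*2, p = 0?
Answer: -3/2 ≈ -1.5000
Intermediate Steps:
t(k, A) = -4 + 2*k
B = 3/4 (B = (1/4)*3 = 3/4 ≈ 0.75000)
F = 56 (F = 8*7 = 56)
I(E) = 3/4
(t(1, p)*I(F))*1 = ((-4 + 2*1)*(3/4))*1 = ((-4 + 2)*(3/4))*1 = -2*3/4*1 = -3/2*1 = -3/2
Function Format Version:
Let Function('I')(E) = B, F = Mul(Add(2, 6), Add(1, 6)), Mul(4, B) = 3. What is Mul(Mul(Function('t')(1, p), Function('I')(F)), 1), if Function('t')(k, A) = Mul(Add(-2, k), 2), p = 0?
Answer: Rational(-3, 2) ≈ -1.5000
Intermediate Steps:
Function('t')(k, A) = Add(-4, Mul(2, k))
B = Rational(3, 4) (B = Mul(Rational(1, 4), 3) = Rational(3, 4) ≈ 0.75000)
F = 56 (F = Mul(8, 7) = 56)
Function('I')(E) = Rational(3, 4)
Mul(Mul(Function('t')(1, p), Function('I')(F)), 1) = Mul(Mul(Add(-4, Mul(2, 1)), Rational(3, 4)), 1) = Mul(Mul(Add(-4, 2), Rational(3, 4)), 1) = Mul(Mul(-2, Rational(3, 4)), 1) = Mul(Rational(-3, 2), 1) = Rational(-3, 2)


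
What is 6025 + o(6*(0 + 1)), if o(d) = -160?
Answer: 5865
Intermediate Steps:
6025 + o(6*(0 + 1)) = 6025 - 160 = 5865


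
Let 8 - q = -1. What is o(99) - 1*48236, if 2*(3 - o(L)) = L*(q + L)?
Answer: -53579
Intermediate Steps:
q = 9 (q = 8 - 1*(-1) = 8 + 1 = 9)
o(L) = 3 - L*(9 + L)/2
o(99) - 1*48236 = (3 - 9/2*99 - ½*99²) - 1*48236 = (3 - 891/2 - ½*9801) - 48236 = (3 - 891/2 - 9801/2) - 48236 = -5343 - 48236 = -53579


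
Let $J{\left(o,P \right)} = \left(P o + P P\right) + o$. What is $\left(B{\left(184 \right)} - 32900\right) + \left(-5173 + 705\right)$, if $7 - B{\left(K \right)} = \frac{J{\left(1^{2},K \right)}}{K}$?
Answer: $- \frac{6908465}{184} \approx -37546.0$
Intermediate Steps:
$J{\left(o,P \right)} = o + P^{2} + P o$ ($J{\left(o,P \right)} = \left(P o + P^{2}\right) + o = \left(P^{2} + P o\right) + o = o + P^{2} + P o$)
$B{\left(K \right)} = 7 - \frac{1 + K + K^{2}}{K}$ ($B{\left(K \right)} = 7 - \frac{1^{2} + K^{2} + K 1^{2}}{K} = 7 - \frac{1 + K^{2} + K 1}{K} = 7 - \frac{1 + K^{2} + K}{K} = 7 - \frac{1 + K + K^{2}}{K}$)
$\left(B{\left(184 \right)} - 32900\right) + \left(-5173 + 705\right) = \left(\left(6 - 184 - \frac{1}{184}\right) - 32900\right) + \left(-5173 + 705\right) = \left(\left(6 - 184 - \frac{1}{184}\right) - 32900\right) - 4468 = \left(- \frac{32753}{184} - 32900\right) - 4468 = - \frac{6086353}{184} - 4468 = - \frac{6908465}{184}$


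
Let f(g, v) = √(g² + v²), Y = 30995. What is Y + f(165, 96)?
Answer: 30995 + 3*√4049 ≈ 31186.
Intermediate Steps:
Y + f(165, 96) = 30995 + √(165² + 96²) = 30995 + √(27225 + 9216) = 30995 + √36441 = 30995 + 3*√4049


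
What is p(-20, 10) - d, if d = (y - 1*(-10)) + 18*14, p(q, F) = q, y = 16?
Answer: -298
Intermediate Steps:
d = 278 (d = (16 - 1*(-10)) + 18*14 = (16 + 10) + 252 = 26 + 252 = 278)
p(-20, 10) - d = -20 - 1*278 = -20 - 278 = -298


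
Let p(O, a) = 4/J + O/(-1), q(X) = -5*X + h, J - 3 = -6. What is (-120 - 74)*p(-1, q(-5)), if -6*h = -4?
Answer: 194/3 ≈ 64.667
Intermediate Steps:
h = ⅔ (h = -⅙*(-4) = ⅔ ≈ 0.66667)
J = -3 (J = 3 - 6 = -3)
q(X) = ⅔ - 5*X (q(X) = -5*X + ⅔ = ⅔ - 5*X)
p(O, a) = -4/3 - O (p(O, a) = 4/(-3) + O/(-1) = 4*(-⅓) + O*(-1) = -4/3 - O)
(-120 - 74)*p(-1, q(-5)) = (-120 - 74)*(-4/3 - 1*(-1)) = -194*(-4/3 + 1) = -194*(-⅓) = 194/3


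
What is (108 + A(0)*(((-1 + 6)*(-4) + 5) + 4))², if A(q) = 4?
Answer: 4096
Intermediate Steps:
(108 + A(0)*(((-1 + 6)*(-4) + 5) + 4))² = (108 + 4*(((-1 + 6)*(-4) + 5) + 4))² = (108 + 4*((5*(-4) + 5) + 4))² = (108 + 4*((-20 + 5) + 4))² = (108 + 4*(-15 + 4))² = (108 + 4*(-11))² = (108 - 44)² = 64² = 4096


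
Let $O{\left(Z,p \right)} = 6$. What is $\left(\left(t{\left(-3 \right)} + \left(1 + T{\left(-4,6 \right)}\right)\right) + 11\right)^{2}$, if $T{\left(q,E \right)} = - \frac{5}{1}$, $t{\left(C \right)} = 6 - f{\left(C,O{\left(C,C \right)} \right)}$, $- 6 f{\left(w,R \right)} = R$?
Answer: $196$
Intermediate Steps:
$f{\left(w,R \right)} = - \frac{R}{6}$
$t{\left(C \right)} = 7$ ($t{\left(C \right)} = 6 - \left(- \frac{1}{6}\right) 6 = 6 - -1 = 6 + 1 = 7$)
$T{\left(q,E \right)} = -5$ ($T{\left(q,E \right)} = \left(-5\right) 1 = -5$)
$\left(\left(t{\left(-3 \right)} + \left(1 + T{\left(-4,6 \right)}\right)\right) + 11\right)^{2} = \left(\left(7 + \left(1 - 5\right)\right) + 11\right)^{2} = \left(\left(7 - 4\right) + 11\right)^{2} = \left(3 + 11\right)^{2} = 14^{2} = 196$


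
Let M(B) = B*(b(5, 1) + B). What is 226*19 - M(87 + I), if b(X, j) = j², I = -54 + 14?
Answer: 2038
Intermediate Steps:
I = -40
M(B) = B*(1 + B) (M(B) = B*(1² + B) = B*(1 + B))
226*19 - M(87 + I) = 226*19 - (87 - 40)*(1 + (87 - 40)) = 4294 - 47*(1 + 47) = 4294 - 47*48 = 4294 - 1*2256 = 4294 - 2256 = 2038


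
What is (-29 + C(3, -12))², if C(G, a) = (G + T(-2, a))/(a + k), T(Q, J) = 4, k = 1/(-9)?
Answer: 10394176/11881 ≈ 874.86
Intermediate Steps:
k = -⅑ ≈ -0.11111
C(G, a) = (4 + G)/(-⅑ + a) (C(G, a) = (G + 4)/(a - ⅑) = (4 + G)/(-⅑ + a))
(-29 + C(3, -12))² = (-29 + 9*(4 + 3)/(-1 + 9*(-12)))² = (-29 + 9*7/(-1 - 108))² = (-29 + 9*7/(-109))² = (-29 + 9*(-1/109)*7)² = (-29 - 63/109)² = (-3224/109)² = 10394176/11881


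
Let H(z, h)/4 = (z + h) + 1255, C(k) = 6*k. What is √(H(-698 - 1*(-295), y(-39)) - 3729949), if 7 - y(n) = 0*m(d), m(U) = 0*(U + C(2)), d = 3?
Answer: 3*I*√414057 ≈ 1930.4*I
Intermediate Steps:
m(U) = 0 (m(U) = 0*(U + 6*2) = 0*(U + 12) = 0*(12 + U) = 0)
y(n) = 7 (y(n) = 7 - 0*0 = 7 - 1*0 = 7 + 0 = 7)
H(z, h) = 5020 + 4*h + 4*z (H(z, h) = 4*((z + h) + 1255) = 4*((h + z) + 1255) = 4*(1255 + h + z) = 5020 + 4*h + 4*z)
√(H(-698 - 1*(-295), y(-39)) - 3729949) = √((5020 + 4*7 + 4*(-698 - 1*(-295))) - 3729949) = √((5020 + 28 + 4*(-698 + 295)) - 3729949) = √((5020 + 28 + 4*(-403)) - 3729949) = √((5020 + 28 - 1612) - 3729949) = √(3436 - 3729949) = √(-3726513) = 3*I*√414057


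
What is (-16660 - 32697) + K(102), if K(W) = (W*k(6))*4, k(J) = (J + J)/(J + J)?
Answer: -48949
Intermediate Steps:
k(J) = 1 (k(J) = (2*J)/((2*J)) = (2*J)*(1/(2*J)) = 1)
K(W) = 4*W (K(W) = (W*1)*4 = W*4 = 4*W)
(-16660 - 32697) + K(102) = (-16660 - 32697) + 4*102 = -49357 + 408 = -48949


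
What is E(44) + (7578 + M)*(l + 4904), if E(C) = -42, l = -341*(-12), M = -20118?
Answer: -112809882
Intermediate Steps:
l = 4092
E(44) + (7578 + M)*(l + 4904) = -42 + (7578 - 20118)*(4092 + 4904) = -42 - 12540*8996 = -42 - 112809840 = -112809882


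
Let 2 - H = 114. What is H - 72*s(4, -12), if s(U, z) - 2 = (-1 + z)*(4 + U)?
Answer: 7232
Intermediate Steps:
H = -112 (H = 2 - 1*114 = 2 - 114 = -112)
s(U, z) = 2 + (-1 + z)*(4 + U)
H - 72*s(4, -12) = -112 - 72*(-2 - 1*4 + 4*(-12) + 4*(-12)) = -112 - 72*(-2 - 4 - 48 - 48) = -112 - 72*(-102) = -112 + 7344 = 7232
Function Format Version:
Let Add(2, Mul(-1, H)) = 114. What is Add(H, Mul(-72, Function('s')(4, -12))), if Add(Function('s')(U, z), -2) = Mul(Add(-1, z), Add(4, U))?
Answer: 7232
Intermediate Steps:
H = -112 (H = Add(2, Mul(-1, 114)) = Add(2, -114) = -112)
Function('s')(U, z) = Add(2, Mul(Add(-1, z), Add(4, U)))
Add(H, Mul(-72, Function('s')(4, -12))) = Add(-112, Mul(-72, Add(-2, Mul(-1, 4), Mul(4, -12), Mul(4, -12)))) = Add(-112, Mul(-72, Add(-2, -4, -48, -48))) = Add(-112, Mul(-72, -102)) = Add(-112, 7344) = 7232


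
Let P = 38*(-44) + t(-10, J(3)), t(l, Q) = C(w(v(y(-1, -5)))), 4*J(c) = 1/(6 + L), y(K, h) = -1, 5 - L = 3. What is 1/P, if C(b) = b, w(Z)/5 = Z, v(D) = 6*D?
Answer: -1/1702 ≈ -0.00058754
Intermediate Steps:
L = 2 (L = 5 - 1*3 = 5 - 3 = 2)
w(Z) = 5*Z
J(c) = 1/32 (J(c) = 1/(4*(6 + 2)) = (¼)/8 = (¼)*(⅛) = 1/32)
t(l, Q) = -30 (t(l, Q) = 5*(6*(-1)) = 5*(-6) = -30)
P = -1702 (P = 38*(-44) - 30 = -1672 - 30 = -1702)
1/P = 1/(-1702) = -1/1702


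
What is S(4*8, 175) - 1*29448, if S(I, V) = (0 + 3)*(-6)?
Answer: -29466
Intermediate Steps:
S(I, V) = -18 (S(I, V) = 3*(-6) = -18)
S(4*8, 175) - 1*29448 = -18 - 1*29448 = -18 - 29448 = -29466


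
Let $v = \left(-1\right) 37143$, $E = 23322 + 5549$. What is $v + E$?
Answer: $-8272$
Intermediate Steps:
$E = 28871$
$v = -37143$
$v + E = -37143 + 28871 = -8272$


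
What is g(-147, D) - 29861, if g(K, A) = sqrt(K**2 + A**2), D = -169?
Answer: -29861 + sqrt(50170) ≈ -29637.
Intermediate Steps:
g(K, A) = sqrt(A**2 + K**2)
g(-147, D) - 29861 = sqrt((-169)**2 + (-147)**2) - 29861 = sqrt(28561 + 21609) - 29861 = sqrt(50170) - 29861 = -29861 + sqrt(50170)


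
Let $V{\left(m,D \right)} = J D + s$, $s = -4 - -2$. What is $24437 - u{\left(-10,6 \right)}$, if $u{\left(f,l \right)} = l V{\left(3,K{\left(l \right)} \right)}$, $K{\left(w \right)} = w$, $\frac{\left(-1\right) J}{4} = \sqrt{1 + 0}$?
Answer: $24593$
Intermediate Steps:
$s = -2$ ($s = -4 + 2 = -2$)
$J = -4$ ($J = - 4 \sqrt{1 + 0} = - 4 \sqrt{1} = \left(-4\right) 1 = -4$)
$V{\left(m,D \right)} = -2 - 4 D$ ($V{\left(m,D \right)} = - 4 D - 2 = -2 - 4 D$)
$u{\left(f,l \right)} = l \left(-2 - 4 l\right)$
$24437 - u{\left(-10,6 \right)} = 24437 - 2 \cdot 6 \left(-1 - 12\right) = 24437 - 2 \cdot 6 \left(-13\right) = 24437 - -156 = 24437 + 156 = 24593$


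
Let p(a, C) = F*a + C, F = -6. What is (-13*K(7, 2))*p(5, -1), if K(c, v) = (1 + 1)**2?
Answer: 1612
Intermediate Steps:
p(a, C) = C - 6*a (p(a, C) = -6*a + C = C - 6*a)
K(c, v) = 4 (K(c, v) = 2**2 = 4)
(-13*K(7, 2))*p(5, -1) = (-13*4)*(-1 - 6*5) = -52*(-1 - 30) = -52*(-31) = 1612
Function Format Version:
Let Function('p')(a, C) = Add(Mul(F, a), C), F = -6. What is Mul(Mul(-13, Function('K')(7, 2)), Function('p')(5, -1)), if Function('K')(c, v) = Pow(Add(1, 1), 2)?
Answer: 1612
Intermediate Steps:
Function('p')(a, C) = Add(C, Mul(-6, a)) (Function('p')(a, C) = Add(Mul(-6, a), C) = Add(C, Mul(-6, a)))
Function('K')(c, v) = 4 (Function('K')(c, v) = Pow(2, 2) = 4)
Mul(Mul(-13, Function('K')(7, 2)), Function('p')(5, -1)) = Mul(Mul(-13, 4), Add(-1, Mul(-6, 5))) = Mul(-52, Add(-1, -30)) = Mul(-52, -31) = 1612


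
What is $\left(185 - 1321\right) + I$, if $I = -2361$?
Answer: $-3497$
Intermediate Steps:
$\left(185 - 1321\right) + I = \left(185 - 1321\right) - 2361 = -1136 - 2361 = -3497$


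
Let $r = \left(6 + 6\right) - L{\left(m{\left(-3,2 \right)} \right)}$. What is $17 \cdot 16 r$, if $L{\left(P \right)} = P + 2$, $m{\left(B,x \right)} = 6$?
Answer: $1088$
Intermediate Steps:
$L{\left(P \right)} = 2 + P$
$r = 4$ ($r = \left(6 + 6\right) - \left(2 + 6\right) = 12 - 8 = 4$)
$17 \cdot 16 r = 17 \cdot 16 \cdot 4 = 272 \cdot 4 = 1088$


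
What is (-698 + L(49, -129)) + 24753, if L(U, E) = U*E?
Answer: 17734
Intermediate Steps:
L(U, E) = E*U
(-698 + L(49, -129)) + 24753 = (-698 - 129*49) + 24753 = (-698 - 6321) + 24753 = -7019 + 24753 = 17734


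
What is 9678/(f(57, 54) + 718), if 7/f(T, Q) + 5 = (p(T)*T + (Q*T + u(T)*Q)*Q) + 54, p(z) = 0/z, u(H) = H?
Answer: 3217673694/238715621 ≈ 13.479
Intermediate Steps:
p(z) = 0
f(T, Q) = 7/(49 + 2*T*Q²) (f(T, Q) = 7/(-5 + ((0*T + (Q*T + T*Q)*Q) + 54)) = 7/(-5 + ((0 + (Q*T + Q*T)*Q) + 54)) = 7/(-5 + ((0 + (2*Q*T)*Q) + 54)) = 7/(-5 + ((0 + 2*T*Q²) + 54)) = 7/(-5 + (2*T*Q² + 54)) = 7/(-5 + (54 + 2*T*Q²)) = 7/(49 + 2*T*Q²))
9678/(f(57, 54) + 718) = 9678/(7/(49 + 2*57*54²) + 718) = 9678/(7/(49 + 2*57*2916) + 718) = 9678/(7/(49 + 332424) + 718) = 9678/(7/332473 + 718) = 9678/(238715621/332473) = 9678*(332473/238715621) = 3217673694/238715621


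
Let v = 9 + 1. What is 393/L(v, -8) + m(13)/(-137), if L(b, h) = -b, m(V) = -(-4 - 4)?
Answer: -53921/1370 ≈ -39.358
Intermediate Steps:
m(V) = 8 (m(V) = -1*(-8) = 8)
v = 10
393/L(v, -8) + m(13)/(-137) = 393/((-1*10)) + 8/(-137) = 393/(-10) + 8*(-1/137) = 393*(-⅒) - 8/137 = -393/10 - 8/137 = -53921/1370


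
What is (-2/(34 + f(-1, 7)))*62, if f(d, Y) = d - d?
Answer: -62/17 ≈ -3.6471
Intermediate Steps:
f(d, Y) = 0
(-2/(34 + f(-1, 7)))*62 = (-2/(34 + 0))*62 = (-2/34)*62 = ((1/34)*(-2))*62 = -1/17*62 = -62/17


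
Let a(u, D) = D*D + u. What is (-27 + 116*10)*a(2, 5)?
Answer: 30591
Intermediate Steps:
a(u, D) = u + D² (a(u, D) = D² + u = u + D²)
(-27 + 116*10)*a(2, 5) = (-27 + 116*10)*(2 + 5²) = (-27 + 1160)*(2 + 25) = 1133*27 = 30591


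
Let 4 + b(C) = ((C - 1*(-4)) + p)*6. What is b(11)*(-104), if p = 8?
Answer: -13936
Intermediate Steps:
b(C) = 68 + 6*C (b(C) = -4 + ((C - 1*(-4)) + 8)*6 = -4 + ((C + 4) + 8)*6 = -4 + ((4 + C) + 8)*6 = -4 + (12 + C)*6 = -4 + (72 + 6*C) = 68 + 6*C)
b(11)*(-104) = (68 + 6*11)*(-104) = (68 + 66)*(-104) = 134*(-104) = -13936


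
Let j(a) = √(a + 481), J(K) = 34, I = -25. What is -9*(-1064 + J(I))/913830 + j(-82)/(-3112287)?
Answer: 309/30461 - √399/3112287 ≈ 0.010138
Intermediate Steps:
j(a) = √(481 + a)
-9*(-1064 + J(I))/913830 + j(-82)/(-3112287) = -9*(-1064 + 34)/913830 + √(481 - 82)/(-3112287) = -9*(-1030)*(1/913830) + √399*(-1/3112287) = 9270*(1/913830) - √399/3112287 = 309/30461 - √399/3112287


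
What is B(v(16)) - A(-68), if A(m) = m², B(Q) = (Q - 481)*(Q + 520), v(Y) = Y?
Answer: -253864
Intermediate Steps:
B(Q) = (-481 + Q)*(520 + Q)
B(v(16)) - A(-68) = (-250120 + 16² + 39*16) - 1*(-68)² = (-250120 + 256 + 624) - 1*4624 = -249240 - 4624 = -253864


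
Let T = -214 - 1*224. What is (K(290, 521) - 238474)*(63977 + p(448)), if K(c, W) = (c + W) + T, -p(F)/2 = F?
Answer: -15019649181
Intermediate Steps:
p(F) = -2*F
T = -438 (T = -214 - 224 = -438)
K(c, W) = -438 + W + c (K(c, W) = (c + W) - 438 = (W + c) - 438 = -438 + W + c)
(K(290, 521) - 238474)*(63977 + p(448)) = ((-438 + 521 + 290) - 238474)*(63977 - 2*448) = (373 - 238474)*(63977 - 896) = -238101*63081 = -15019649181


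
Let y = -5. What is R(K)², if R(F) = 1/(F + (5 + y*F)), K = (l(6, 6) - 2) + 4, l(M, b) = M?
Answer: 1/729 ≈ 0.0013717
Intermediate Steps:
K = 8 (K = (6 - 2) + 4 = 4 + 4 = 8)
R(F) = 1/(5 - 4*F) (R(F) = 1/(F + (5 - 5*F)) = 1/(5 - 4*F))
R(K)² = (1/(5 - 4*8))² = (1/(5 - 32))² = (1/(-27))² = (-1/27)² = 1/729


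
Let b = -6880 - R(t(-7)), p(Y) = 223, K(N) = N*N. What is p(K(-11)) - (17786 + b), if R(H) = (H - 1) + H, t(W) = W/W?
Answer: -10682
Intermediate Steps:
K(N) = N²
t(W) = 1
R(H) = -1 + 2*H (R(H) = (-1 + H) + H = -1 + 2*H)
b = -6881 (b = -6880 - (-1 + 2*1) = -6880 - (-1 + 2) = -6880 - 1*1 = -6880 - 1 = -6881)
p(K(-11)) - (17786 + b) = 223 - (17786 - 6881) = 223 - 1*10905 = 223 - 10905 = -10682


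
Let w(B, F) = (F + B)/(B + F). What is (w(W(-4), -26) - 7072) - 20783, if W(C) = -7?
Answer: -27854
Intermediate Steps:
w(B, F) = 1 (w(B, F) = (B + F)/(B + F) = 1)
(w(W(-4), -26) - 7072) - 20783 = (1 - 7072) - 20783 = -7071 - 20783 = -27854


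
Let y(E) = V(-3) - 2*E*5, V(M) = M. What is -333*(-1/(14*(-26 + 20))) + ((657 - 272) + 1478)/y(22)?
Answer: -76917/6244 ≈ -12.319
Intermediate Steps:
y(E) = -3 - 10*E (y(E) = -3 - 2*E*5 = -3 - 10*E)
-333*(-1/(14*(-26 + 20))) + ((657 - 272) + 1478)/y(22) = -333*(-1/(14*(-26 + 20))) + ((657 - 272) + 1478)/(-3 - 10*22) = -333/((-14*(-6))) + (385 + 1478)/(-3 - 220) = -333/84 + 1863/(-223) = -333*1/84 + 1863*(-1/223) = -111/28 - 1863/223 = -76917/6244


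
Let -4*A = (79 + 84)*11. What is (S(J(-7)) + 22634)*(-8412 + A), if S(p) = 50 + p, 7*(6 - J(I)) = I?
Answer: -804191731/4 ≈ -2.0105e+8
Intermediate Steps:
J(I) = 6 - I/7
A = -1793/4 (A = -(79 + 84)*11/4 = -163*11/4 = -¼*1793 = -1793/4 ≈ -448.25)
(S(J(-7)) + 22634)*(-8412 + A) = ((50 + (6 - ⅐*(-7))) + 22634)*(-8412 - 1793/4) = ((50 + (6 + 1)) + 22634)*(-35441/4) = ((50 + 7) + 22634)*(-35441/4) = (57 + 22634)*(-35441/4) = 22691*(-35441/4) = -804191731/4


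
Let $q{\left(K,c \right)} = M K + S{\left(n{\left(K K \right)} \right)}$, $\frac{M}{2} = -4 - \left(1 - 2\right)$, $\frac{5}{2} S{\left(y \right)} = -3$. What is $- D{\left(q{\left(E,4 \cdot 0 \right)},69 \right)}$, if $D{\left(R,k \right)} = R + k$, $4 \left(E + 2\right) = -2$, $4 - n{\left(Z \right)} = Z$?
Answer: $- \frac{414}{5} \approx -82.8$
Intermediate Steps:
$n{\left(Z \right)} = 4 - Z$
$S{\left(y \right)} = - \frac{6}{5}$ ($S{\left(y \right)} = \frac{2}{5} \left(-3\right) = - \frac{6}{5}$)
$E = - \frac{5}{2}$ ($E = -2 + \frac{1}{4} \left(-2\right) = -2 - \frac{1}{2} = - \frac{5}{2} \approx -2.5$)
$M = -6$ ($M = 2 \left(-4 - \left(1 - 2\right)\right) = 2 \left(-4 - -1\right) = 2 \left(-4 + 1\right) = 2 \left(-3\right) = -6$)
$q{\left(K,c \right)} = - \frac{6}{5} - 6 K$ ($q{\left(K,c \right)} = - 6 K - \frac{6}{5} = - \frac{6}{5} - 6 K$)
$- D{\left(q{\left(E,4 \cdot 0 \right)},69 \right)} = - (\left(- \frac{6}{5} - -15\right) + 69) = - (\left(- \frac{6}{5} + 15\right) + 69) = - (\frac{69}{5} + 69) = \left(-1\right) \frac{414}{5} = - \frac{414}{5}$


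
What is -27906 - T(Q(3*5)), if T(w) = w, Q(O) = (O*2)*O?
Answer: -28356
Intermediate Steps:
Q(O) = 2*O² (Q(O) = (2*O)*O = 2*O²)
-27906 - T(Q(3*5)) = -27906 - 2*(3*5)² = -27906 - 2*15² = -27906 - 2*225 = -27906 - 1*450 = -27906 - 450 = -28356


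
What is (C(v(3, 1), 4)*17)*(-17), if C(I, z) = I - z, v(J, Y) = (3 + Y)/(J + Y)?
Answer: 867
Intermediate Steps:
v(J, Y) = (3 + Y)/(J + Y)
(C(v(3, 1), 4)*17)*(-17) = (((3 + 1)/(3 + 1) - 1*4)*17)*(-17) = ((4/4 - 4)*17)*(-17) = (((¼)*4 - 4)*17)*(-17) = ((1 - 4)*17)*(-17) = -3*17*(-17) = -51*(-17) = 867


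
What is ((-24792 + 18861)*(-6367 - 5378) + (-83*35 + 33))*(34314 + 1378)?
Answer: 2486187757316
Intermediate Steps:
((-24792 + 18861)*(-6367 - 5378) + (-83*35 + 33))*(34314 + 1378) = (-5931*(-11745) + (-2905 + 33))*35692 = (69659595 - 2872)*35692 = 69656723*35692 = 2486187757316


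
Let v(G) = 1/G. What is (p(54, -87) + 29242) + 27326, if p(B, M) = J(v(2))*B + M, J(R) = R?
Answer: 56508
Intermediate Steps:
v(G) = 1/G
p(B, M) = M + B/2 (p(B, M) = B/2 + M = M + B/2)
(p(54, -87) + 29242) + 27326 = ((-87 + (½)*54) + 29242) + 27326 = ((-87 + 27) + 29242) + 27326 = (-60 + 29242) + 27326 = 29182 + 27326 = 56508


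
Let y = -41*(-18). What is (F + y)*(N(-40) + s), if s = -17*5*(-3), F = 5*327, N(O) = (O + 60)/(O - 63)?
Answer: 62279385/103 ≈ 6.0465e+5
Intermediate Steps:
N(O) = (60 + O)/(-63 + O)
F = 1635
y = 738
s = 255 (s = -85*(-3) = 255)
(F + y)*(N(-40) + s) = (1635 + 738)*((60 - 40)/(-63 - 40) + 255) = 2373*(20/(-103) + 255) = 2373*(-1/103*20 + 255) = 2373*(-20/103 + 255) = 2373*(26245/103) = 62279385/103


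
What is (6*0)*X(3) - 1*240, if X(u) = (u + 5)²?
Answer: -240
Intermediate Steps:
X(u) = (5 + u)²
(6*0)*X(3) - 1*240 = (6*0)*(5 + 3)² - 1*240 = 0*8² - 240 = 0*64 - 240 = 0 - 240 = -240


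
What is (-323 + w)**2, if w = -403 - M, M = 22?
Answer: 559504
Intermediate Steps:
w = -425 (w = -403 - 1*22 = -403 - 22 = -425)
(-323 + w)**2 = (-323 - 425)**2 = (-748)**2 = 559504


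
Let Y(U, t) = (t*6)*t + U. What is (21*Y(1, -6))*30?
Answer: 136710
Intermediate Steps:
Y(U, t) = U + 6*t² (Y(U, t) = (6*t)*t + U = 6*t² + U = U + 6*t²)
(21*Y(1, -6))*30 = (21*(1 + 6*(-6)²))*30 = (21*(1 + 6*36))*30 = (21*(1 + 216))*30 = (21*217)*30 = 4557*30 = 136710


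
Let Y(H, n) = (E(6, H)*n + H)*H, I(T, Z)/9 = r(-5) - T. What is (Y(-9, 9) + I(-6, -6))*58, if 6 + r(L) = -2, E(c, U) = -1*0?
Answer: 3654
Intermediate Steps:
E(c, U) = 0
r(L) = -8 (r(L) = -6 - 2 = -8)
I(T, Z) = -72 - 9*T (I(T, Z) = 9*(-8 - T) = -72 - 9*T)
Y(H, n) = H**2 (Y(H, n) = (0*n + H)*H = (0 + H)*H = H*H = H**2)
(Y(-9, 9) + I(-6, -6))*58 = ((-9)**2 + (-72 - 9*(-6)))*58 = (81 + (-72 + 54))*58 = (81 - 18)*58 = 63*58 = 3654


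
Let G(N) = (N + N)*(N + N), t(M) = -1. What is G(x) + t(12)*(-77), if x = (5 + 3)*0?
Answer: 77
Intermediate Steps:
x = 0 (x = 8*0 = 0)
G(N) = 4*N**2 (G(N) = (2*N)*(2*N) = 4*N**2)
G(x) + t(12)*(-77) = 4*0**2 - 1*(-77) = 4*0 + 77 = 0 + 77 = 77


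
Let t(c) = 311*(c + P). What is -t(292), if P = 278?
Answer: -177270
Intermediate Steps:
t(c) = 86458 + 311*c (t(c) = 311*(c + 278) = 311*(278 + c) = 86458 + 311*c)
-t(292) = -(86458 + 311*292) = -(86458 + 90812) = -1*177270 = -177270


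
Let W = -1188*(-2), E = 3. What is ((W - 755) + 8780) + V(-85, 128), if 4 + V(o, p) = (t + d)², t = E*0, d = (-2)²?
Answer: 10413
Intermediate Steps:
d = 4
W = 2376
t = 0 (t = 3*0 = 0)
V(o, p) = 12 (V(o, p) = -4 + (0 + 4)² = -4 + 4² = -4 + 16 = 12)
((W - 755) + 8780) + V(-85, 128) = ((2376 - 755) + 8780) + 12 = (1621 + 8780) + 12 = 10401 + 12 = 10413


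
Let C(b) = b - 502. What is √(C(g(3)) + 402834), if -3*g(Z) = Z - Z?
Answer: 2*√100583 ≈ 634.30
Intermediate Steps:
g(Z) = 0 (g(Z) = -(Z - Z)/3 = -⅓*0 = 0)
C(b) = -502 + b
√(C(g(3)) + 402834) = √((-502 + 0) + 402834) = √(-502 + 402834) = √402332 = 2*√100583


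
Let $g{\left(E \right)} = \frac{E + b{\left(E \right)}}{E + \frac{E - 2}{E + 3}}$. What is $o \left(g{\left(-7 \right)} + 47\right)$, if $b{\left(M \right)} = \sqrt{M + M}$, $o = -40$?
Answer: $- \frac{36840}{19} + \frac{160 i \sqrt{14}}{19} \approx -1938.9 + 31.509 i$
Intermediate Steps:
$b{\left(M \right)} = \sqrt{2} \sqrt{M}$ ($b{\left(M \right)} = \sqrt{2 M} = \sqrt{2} \sqrt{M}$)
$g{\left(E \right)} = \frac{E + \sqrt{2} \sqrt{E}}{E + \frac{-2 + E}{3 + E}}$ ($g{\left(E \right)} = \frac{E + \sqrt{2} \sqrt{E}}{E + \frac{E - 2}{E + 3}} = \frac{E + \sqrt{2} \sqrt{E}}{E + \frac{-2 + E}{3 + E}}$)
$o \left(g{\left(-7 \right)} + 47\right) = - 40 \left(\frac{\left(-7\right)^{2} + 3 \left(-7\right) + \sqrt{2} \left(-7\right)^{\frac{3}{2}} + 3 \sqrt{2} \sqrt{-7}}{-2 + \left(-7\right)^{2} + 4 \left(-7\right)} + 47\right) = - 40 \left(\frac{49 - 21 + \sqrt{2} \left(- 7 i \sqrt{7}\right) + 3 \sqrt{2} i \sqrt{7}}{-2 + 49 - 28} + 47\right) = - 40 \left(\frac{49 - 21 - 7 i \sqrt{14} + 3 i \sqrt{14}}{19} + 47\right) = - 40 \left(\frac{28 - 4 i \sqrt{14}}{19} + 47\right) = - 40 \left(\left(\frac{28}{19} - \frac{4 i \sqrt{14}}{19}\right) + 47\right) = - 40 \left(\frac{921}{19} - \frac{4 i \sqrt{14}}{19}\right) = - \frac{36840}{19} + \frac{160 i \sqrt{14}}{19}$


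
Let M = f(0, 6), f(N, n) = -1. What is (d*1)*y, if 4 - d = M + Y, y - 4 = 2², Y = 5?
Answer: 0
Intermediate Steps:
M = -1
y = 8 (y = 4 + 2² = 4 + 4 = 8)
d = 0 (d = 4 - (-1 + 5) = 4 - 1*4 = 4 - 4 = 0)
(d*1)*y = (0*1)*8 = 0*8 = 0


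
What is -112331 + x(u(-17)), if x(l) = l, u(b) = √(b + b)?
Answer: -112331 + I*√34 ≈ -1.1233e+5 + 5.831*I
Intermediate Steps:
u(b) = √2*√b (u(b) = √(2*b) = √2*√b)
-112331 + x(u(-17)) = -112331 + √2*√(-17) = -112331 + √2*(I*√17) = -112331 + I*√34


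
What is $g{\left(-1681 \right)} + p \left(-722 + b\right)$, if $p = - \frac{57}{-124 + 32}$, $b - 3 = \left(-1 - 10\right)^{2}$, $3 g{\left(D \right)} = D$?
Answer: $- \frac{5585}{6} \approx -930.83$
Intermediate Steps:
$g{\left(D \right)} = \frac{D}{3}$
$b = 124$ ($b = 3 + \left(-1 - 10\right)^{2} = 3 + \left(-11\right)^{2} = 3 + 121 = 124$)
$p = \frac{57}{92}$ ($p = - \frac{57}{-92} = \left(-57\right) \left(- \frac{1}{92}\right) = \frac{57}{92} \approx 0.61957$)
$g{\left(-1681 \right)} + p \left(-722 + b\right) = \frac{1}{3} \left(-1681\right) + \frac{57 \left(-722 + 124\right)}{92} = - \frac{1681}{3} + \frac{57}{92} \left(-598\right) = - \frac{1681}{3} - \frac{741}{2} = - \frac{5585}{6}$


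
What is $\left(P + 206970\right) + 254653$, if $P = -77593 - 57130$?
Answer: $326900$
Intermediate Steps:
$P = -134723$
$\left(P + 206970\right) + 254653 = \left(-134723 + 206970\right) + 254653 = 72247 + 254653 = 326900$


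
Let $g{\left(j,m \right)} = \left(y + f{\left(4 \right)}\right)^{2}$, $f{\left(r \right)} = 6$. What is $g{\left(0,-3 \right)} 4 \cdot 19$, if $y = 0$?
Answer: $2736$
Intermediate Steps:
$g{\left(j,m \right)} = 36$ ($g{\left(j,m \right)} = \left(0 + 6\right)^{2} = 6^{2} = 36$)
$g{\left(0,-3 \right)} 4 \cdot 19 = 36 \cdot 4 \cdot 19 = 144 \cdot 19 = 2736$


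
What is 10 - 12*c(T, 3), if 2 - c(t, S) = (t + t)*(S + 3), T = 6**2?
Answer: 5170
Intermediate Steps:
T = 36
c(t, S) = 2 - 2*t*(3 + S) (c(t, S) = 2 - (t + t)*(S + 3) = 2 - 2*t*(3 + S))
10 - 12*c(T, 3) = 10 - 12*(2 - 6*36 - 2*3*36) = 10 - 12*(2 - 216 - 216) = 10 - 12*(-430) = 10 + 5160 = 5170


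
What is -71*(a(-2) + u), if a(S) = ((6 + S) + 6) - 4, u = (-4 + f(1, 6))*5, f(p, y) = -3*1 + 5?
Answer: 284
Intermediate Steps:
f(p, y) = 2 (f(p, y) = -3 + 5 = 2)
u = -10 (u = (-4 + 2)*5 = -2*5 = -10)
a(S) = 8 + S (a(S) = (12 + S) - 4 = 8 + S)
-71*(a(-2) + u) = -71*((8 - 2) - 10) = -71*(6 - 10) = -71*(-4) = 284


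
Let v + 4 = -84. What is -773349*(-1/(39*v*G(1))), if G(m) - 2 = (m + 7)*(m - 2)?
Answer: 257783/6864 ≈ 37.556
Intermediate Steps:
v = -88 (v = -4 - 84 = -88)
G(m) = 2 + (-2 + m)*(7 + m) (G(m) = 2 + (m + 7)*(m - 2) = 2 + (7 + m)*(-2 + m) = 2 + (-2 + m)*(7 + m))
-773349*(-1/(39*v*G(1))) = -773349*1/(3432*(-12 + 1² + 5*1)) = -773349*1/(3432*(-12 + 1 + 5)) = -773349/(-39*(-6)*(-88)) = -773349/(234*(-88)) = -773349/(-20592) = -773349*(-1/20592) = 257783/6864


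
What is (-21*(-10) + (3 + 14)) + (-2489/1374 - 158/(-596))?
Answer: 23078107/102363 ≈ 225.45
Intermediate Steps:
(-21*(-10) + (3 + 14)) + (-2489/1374 - 158/(-596)) = (210 + 17) + (-2489*1/1374 - 158*(-1/596)) = 227 + (-2489/1374 + 79/298) = 227 - 158294/102363 = 23078107/102363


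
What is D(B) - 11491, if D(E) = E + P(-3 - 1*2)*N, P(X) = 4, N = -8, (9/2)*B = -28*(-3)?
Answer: -34513/3 ≈ -11504.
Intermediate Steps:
B = 56/3 (B = 2*(-28*(-3))/9 = (2/9)*84 = 56/3 ≈ 18.667)
D(E) = -32 + E (D(E) = E + 4*(-8) = E - 32 = -32 + E)
D(B) - 11491 = (-32 + 56/3) - 11491 = -40/3 - 11491 = -34513/3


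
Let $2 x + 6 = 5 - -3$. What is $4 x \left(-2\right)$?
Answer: $-8$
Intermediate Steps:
$x = 1$ ($x = -3 + \frac{5 - -3}{2} = -3 + \frac{5 + 3}{2} = -3 + \frac{1}{2} \cdot 8 = -3 + 4 = 1$)
$4 x \left(-2\right) = 4 \cdot 1 \left(-2\right) = 4 \left(-2\right) = -8$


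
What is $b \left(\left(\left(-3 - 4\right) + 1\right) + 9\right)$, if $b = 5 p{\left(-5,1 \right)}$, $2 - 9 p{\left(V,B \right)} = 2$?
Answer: $0$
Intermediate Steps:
$p{\left(V,B \right)} = 0$ ($p{\left(V,B \right)} = \frac{2}{9} - \frac{2}{9} = 0$)
$b = 0$ ($b = 5 \cdot 0 = 0$)
$b \left(\left(\left(-3 - 4\right) + 1\right) + 9\right) = 0 \left(\left(\left(-3 - 4\right) + 1\right) + 9\right) = 0 \left(\left(-7 + 1\right) + 9\right) = 0 \left(-6 + 9\right) = 0 \cdot 3 = 0$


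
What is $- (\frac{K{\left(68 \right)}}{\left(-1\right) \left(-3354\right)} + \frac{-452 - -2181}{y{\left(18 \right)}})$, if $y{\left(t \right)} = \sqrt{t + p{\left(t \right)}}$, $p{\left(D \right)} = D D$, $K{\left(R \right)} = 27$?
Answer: $- \frac{9}{1118} - \frac{91 \sqrt{38}}{6} \approx -93.502$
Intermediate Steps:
$p{\left(D \right)} = D^{2}$
$y{\left(t \right)} = \sqrt{t + t^{2}}$
$- (\frac{K{\left(68 \right)}}{\left(-1\right) \left(-3354\right)} + \frac{-452 - -2181}{y{\left(18 \right)}}) = - (\frac{27}{\left(-1\right) \left(-3354\right)} + \frac{-452 - -2181}{\sqrt{18 \left(1 + 18\right)}}) = - (\frac{27}{3354} + \frac{-452 + 2181}{\sqrt{18 \cdot 19}}) = - (27 \cdot \frac{1}{3354} + \frac{1729}{\sqrt{342}}) = - (\frac{9}{1118} + \frac{1729}{3 \sqrt{38}}) = - (\frac{9}{1118} + 1729 \frac{\sqrt{38}}{114}) = - (\frac{9}{1118} + \frac{91 \sqrt{38}}{6}) = - \frac{9}{1118} - \frac{91 \sqrt{38}}{6}$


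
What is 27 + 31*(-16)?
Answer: -469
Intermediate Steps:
27 + 31*(-16) = 27 - 496 = -469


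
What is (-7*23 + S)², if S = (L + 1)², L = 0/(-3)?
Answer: 25600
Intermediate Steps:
L = 0 (L = 0*(-⅓) = 0)
S = 1 (S = (0 + 1)² = 1² = 1)
(-7*23 + S)² = (-7*23 + 1)² = (-161 + 1)² = (-160)² = 25600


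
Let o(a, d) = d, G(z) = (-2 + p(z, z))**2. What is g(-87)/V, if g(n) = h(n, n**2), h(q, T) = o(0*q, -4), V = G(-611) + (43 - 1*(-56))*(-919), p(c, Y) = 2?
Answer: 4/90981 ≈ 4.3965e-5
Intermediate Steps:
G(z) = 0 (G(z) = (-2 + 2)**2 = 0**2 = 0)
V = -90981 (V = 0 + (43 - 1*(-56))*(-919) = 0 + (43 + 56)*(-919) = 0 + 99*(-919) = 0 - 90981 = -90981)
h(q, T) = -4
g(n) = -4
g(-87)/V = -4/(-90981) = -4*(-1/90981) = 4/90981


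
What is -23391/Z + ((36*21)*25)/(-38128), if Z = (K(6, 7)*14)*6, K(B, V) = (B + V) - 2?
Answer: -4736019/183491 ≈ -25.811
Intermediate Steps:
K(B, V) = -2 + B + V
Z = 924 (Z = ((-2 + 6 + 7)*14)*6 = (11*14)*6 = 154*6 = 924)
-23391/Z + ((36*21)*25)/(-38128) = -23391/924 + ((36*21)*25)/(-38128) = -23391*1/924 + (756*25)*(-1/38128) = -7797/308 + 18900*(-1/38128) = -7797/308 - 4725/9532 = -4736019/183491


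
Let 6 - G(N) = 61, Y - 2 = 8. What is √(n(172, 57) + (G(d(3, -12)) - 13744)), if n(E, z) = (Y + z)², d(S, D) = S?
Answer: 7*I*√190 ≈ 96.488*I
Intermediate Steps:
Y = 10 (Y = 2 + 8 = 10)
G(N) = -55 (G(N) = 6 - 1*61 = 6 - 61 = -55)
n(E, z) = (10 + z)²
√(n(172, 57) + (G(d(3, -12)) - 13744)) = √((10 + 57)² + (-55 - 13744)) = √(67² - 13799) = √(4489 - 13799) = √(-9310) = 7*I*√190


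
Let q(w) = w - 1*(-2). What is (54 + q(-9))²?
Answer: 2209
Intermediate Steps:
q(w) = 2 + w (q(w) = w + 2 = 2 + w)
(54 + q(-9))² = (54 + (2 - 9))² = (54 - 7)² = 47² = 2209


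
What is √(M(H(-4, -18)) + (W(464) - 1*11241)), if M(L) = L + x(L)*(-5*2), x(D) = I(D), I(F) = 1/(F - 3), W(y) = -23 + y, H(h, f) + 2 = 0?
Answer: 60*I*√3 ≈ 103.92*I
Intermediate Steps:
H(h, f) = -2 (H(h, f) = -2 + 0 = -2)
I(F) = 1/(-3 + F)
x(D) = 1/(-3 + D)
M(L) = L - 10/(-3 + L) (M(L) = L + (-5*2)/(-3 + L) = L - 10/(-3 + L))
√(M(H(-4, -18)) + (W(464) - 1*11241)) = √((-10 - 2*(-3 - 2))/(-3 - 2) + ((-23 + 464) - 1*11241)) = √((-10 - 2*(-5))/(-5) + (441 - 11241)) = √(-(-10 + 10)/5 - 10800) = √(-⅕*0 - 10800) = √(0 - 10800) = √(-10800) = 60*I*√3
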